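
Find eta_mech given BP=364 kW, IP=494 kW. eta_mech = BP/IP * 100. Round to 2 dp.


eta_mech = (BP / IP) * 100
Ratio = 364 / 494 = 0.7368
eta_mech = 0.7368 * 100 = 73.68%


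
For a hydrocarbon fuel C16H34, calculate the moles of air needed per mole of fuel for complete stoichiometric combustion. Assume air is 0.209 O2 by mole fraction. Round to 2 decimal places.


Balanced combustion: C16H34 + 24.5 O2 -> 16 CO2 + 17 H2O
O2 needed = C + H/4 = 16 + 34/4 = 24.50 moles
Air moles = O2 / 0.209 = 24.50 / 0.209 = 117.22 moles air


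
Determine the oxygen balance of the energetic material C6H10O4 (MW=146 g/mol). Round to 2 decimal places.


OB = -1600 * (2C + H/2 - O) / MW
Inner = 2*6 + 10/2 - 4 = 13.00
OB = -1600 * 13.00 / 146 = -142.47%


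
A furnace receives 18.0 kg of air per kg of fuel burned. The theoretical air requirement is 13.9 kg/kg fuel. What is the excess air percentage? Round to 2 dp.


Excess air = actual - stoichiometric = 18.0 - 13.9 = 4.10 kg/kg fuel
Excess air % = (excess / stoich) * 100 = (4.10 / 13.9) * 100 = 29.50%


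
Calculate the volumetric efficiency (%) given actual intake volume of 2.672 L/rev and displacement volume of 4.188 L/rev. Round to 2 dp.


eta_v = (V_actual / V_disp) * 100
Ratio = 2.672 / 4.188 = 0.6380
eta_v = 0.6380 * 100 = 63.80%


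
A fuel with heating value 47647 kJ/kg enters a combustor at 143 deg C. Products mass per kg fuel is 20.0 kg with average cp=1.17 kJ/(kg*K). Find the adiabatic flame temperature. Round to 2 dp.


T_ad = T_in + Hc / (m_p * cp)
Denominator = 20.0 * 1.17 = 23.4000
Temperature rise = 47647 / 23.4000 = 2036.20 K
T_ad = 143 + 2036.20 = 2179.20 deg C


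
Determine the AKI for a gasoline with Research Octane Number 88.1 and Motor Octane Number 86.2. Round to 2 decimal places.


AKI = (RON + MON) / 2
AKI = (88.1 + 86.2) / 2
AKI = 174.3 / 2 = 87.15


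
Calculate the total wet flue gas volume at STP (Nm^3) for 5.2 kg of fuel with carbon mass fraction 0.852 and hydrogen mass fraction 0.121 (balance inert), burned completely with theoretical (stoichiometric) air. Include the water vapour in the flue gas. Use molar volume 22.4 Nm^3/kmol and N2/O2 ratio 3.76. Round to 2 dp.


Per kg fuel: CO2 = (C/12 kmol)*22.4 = (0.852/12)*22.4 = 1.59040 Nm^3
Per kg fuel: H2O = (H/2 kmol)*22.4 = (0.121/2)*22.4 = 1.35520 Nm^3
O2 needed per kg fuel = C/12 + H/4 = 0.852/12 + 0.121/4 = 0.10125000 kmol
Per kg fuel: N2 = O2*3.76*22.4 = 0.10125000*3.76*22.4 = 8.52768 Nm^3
Total per kg = 1.59040 + 1.35520 + 8.52768 = 11.47328 Nm^3
Total = 11.47328 * 5.2 = 59.66 Nm^3


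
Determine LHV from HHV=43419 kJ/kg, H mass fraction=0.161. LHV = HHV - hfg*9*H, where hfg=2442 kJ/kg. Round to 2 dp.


LHV = HHV - hfg * 9 * H
Water correction = 2442 * 9 * 0.161 = 3538.458 kJ/kg
LHV = 43419 - 3538.458 = 39880.54 kJ/kg


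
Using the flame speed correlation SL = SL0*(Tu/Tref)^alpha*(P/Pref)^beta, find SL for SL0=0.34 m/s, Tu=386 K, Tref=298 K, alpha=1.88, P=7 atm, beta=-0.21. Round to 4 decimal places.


SL = SL0 * (Tu/Tref)^alpha * (P/Pref)^beta
T ratio = 386/298 = 1.29530201
(T ratio)^alpha = 1.29530201^1.88 = 1.626513
(P/Pref)^beta = 7^(-0.21) = 0.664553
SL = 0.34 * 1.626513 * 0.664553 = 0.3675 m/s


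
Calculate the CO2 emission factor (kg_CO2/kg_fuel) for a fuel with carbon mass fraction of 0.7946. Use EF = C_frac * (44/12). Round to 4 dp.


EF = C_frac * (M_CO2 / M_C)
EF = 0.7946 * (44/12)
EF = 0.7946 * 3.666667 = 2.9135 kg_CO2/kg_fuel


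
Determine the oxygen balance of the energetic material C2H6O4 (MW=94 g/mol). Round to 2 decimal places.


OB = -1600 * (2C + H/2 - O) / MW
Inner = 2*2 + 6/2 - 4 = 3.00
OB = -1600 * 3.00 / 94 = -51.06%


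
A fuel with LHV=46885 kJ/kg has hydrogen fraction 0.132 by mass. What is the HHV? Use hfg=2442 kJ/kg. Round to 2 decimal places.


HHV = LHV + hfg * 9 * H
Water addition = 2442 * 9 * 0.132 = 2901.096 kJ/kg
HHV = 46885 + 2901.096 = 49786.10 kJ/kg


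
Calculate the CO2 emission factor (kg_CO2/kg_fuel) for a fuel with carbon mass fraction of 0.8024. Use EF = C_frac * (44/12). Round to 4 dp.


EF = C_frac * (M_CO2 / M_C)
EF = 0.8024 * (44/12)
EF = 0.8024 * 3.666667 = 2.9421 kg_CO2/kg_fuel


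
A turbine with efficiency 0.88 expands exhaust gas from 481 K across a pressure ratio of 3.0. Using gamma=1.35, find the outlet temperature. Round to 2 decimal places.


T_out = T_in * (1 - eta * (1 - PR^(-(gamma-1)/gamma)))
Exponent = -(1.35-1)/1.35 = -0.25925926
PR^exp = 3.0^(-0.25925926) = 0.75214556
Factor = 1 - 0.88*(1 - 0.75214556) = 0.78188809
T_out = 481 * 0.78188809 = 376.09 K


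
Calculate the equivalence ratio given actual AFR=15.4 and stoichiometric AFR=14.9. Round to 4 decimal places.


phi = AFR_stoich / AFR_actual
phi = 14.9 / 15.4 = 0.9675


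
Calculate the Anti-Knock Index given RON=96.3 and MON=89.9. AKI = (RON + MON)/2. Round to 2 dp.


AKI = (RON + MON) / 2
AKI = (96.3 + 89.9) / 2
AKI = 186.2 / 2 = 93.10


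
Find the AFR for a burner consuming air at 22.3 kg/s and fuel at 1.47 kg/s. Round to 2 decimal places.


AFR = m_air / m_fuel
AFR = 22.3 / 1.47 = 15.17


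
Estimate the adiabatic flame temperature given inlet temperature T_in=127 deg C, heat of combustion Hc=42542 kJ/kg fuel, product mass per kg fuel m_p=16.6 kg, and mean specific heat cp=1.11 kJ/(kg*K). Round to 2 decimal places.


T_ad = T_in + Hc / (m_p * cp)
Denominator = 16.6 * 1.11 = 18.4260
Temperature rise = 42542 / 18.4260 = 2308.80 K
T_ad = 127 + 2308.80 = 2435.80 deg C


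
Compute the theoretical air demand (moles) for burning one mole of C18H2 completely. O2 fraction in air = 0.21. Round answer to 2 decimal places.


Balanced combustion: C18H2 + 18.5 O2 -> 18 CO2 + 1 H2O
O2 needed = C + H/4 = 18 + 2/4 = 18.50 moles
Air moles = O2 / 0.21 = 18.50 / 0.21 = 88.10 moles air


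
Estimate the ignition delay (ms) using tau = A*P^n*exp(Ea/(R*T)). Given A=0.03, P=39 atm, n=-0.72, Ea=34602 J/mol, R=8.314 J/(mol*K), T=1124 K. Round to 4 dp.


tau = A * P^n * exp(Ea/(R*T))
P^n = 39^(-0.72) = 0.07152098
Ea/(R*T) = 34602/(8.314*1124) = 3.702754
exp(Ea/(R*T)) = 40.558853
tau = 0.03 * 0.07152098 * 40.558853 = 0.0870 ms


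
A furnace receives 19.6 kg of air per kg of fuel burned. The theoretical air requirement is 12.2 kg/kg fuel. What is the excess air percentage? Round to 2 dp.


Excess air = actual - stoichiometric = 19.6 - 12.2 = 7.40 kg/kg fuel
Excess air % = (excess / stoich) * 100 = (7.40 / 12.2) * 100 = 60.66%


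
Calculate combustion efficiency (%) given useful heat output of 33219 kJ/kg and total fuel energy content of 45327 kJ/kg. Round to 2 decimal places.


Efficiency = (Q_useful / Q_fuel) * 100
Efficiency = (33219 / 45327) * 100
Efficiency = 0.7329 * 100 = 73.29%


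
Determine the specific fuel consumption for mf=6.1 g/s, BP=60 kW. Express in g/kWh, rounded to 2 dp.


SFC = (mf / BP) * 3600
Rate = 6.1 / 60 = 0.101667 g/(s*kW)
SFC = 0.101667 * 3600 = 366.00 g/kWh


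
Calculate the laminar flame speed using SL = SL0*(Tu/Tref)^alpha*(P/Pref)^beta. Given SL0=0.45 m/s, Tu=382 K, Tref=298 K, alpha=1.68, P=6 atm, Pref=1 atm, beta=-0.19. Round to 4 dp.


SL = SL0 * (Tu/Tref)^alpha * (P/Pref)^beta
T ratio = 382/298 = 1.28187919
(T ratio)^alpha = 1.28187919^1.68 = 1.517690
(P/Pref)^beta = 6^(-0.19) = 0.711461
SL = 0.45 * 1.517690 * 0.711461 = 0.4859 m/s


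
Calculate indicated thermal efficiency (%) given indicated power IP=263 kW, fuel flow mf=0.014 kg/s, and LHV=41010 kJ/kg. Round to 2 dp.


eta_ith = (IP / (mf * LHV)) * 100
Denominator = 0.014 * 41010 = 574.1400 kW
eta_ith = (263 / 574.1400) * 100 = 45.81%


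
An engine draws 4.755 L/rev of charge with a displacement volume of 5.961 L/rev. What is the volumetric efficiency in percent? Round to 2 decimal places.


eta_v = (V_actual / V_disp) * 100
Ratio = 4.755 / 5.961 = 0.7977
eta_v = 0.7977 * 100 = 79.77%


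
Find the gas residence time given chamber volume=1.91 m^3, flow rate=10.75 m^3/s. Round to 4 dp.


tau = V / Q_flow
tau = 1.91 / 10.75 = 0.1777 s


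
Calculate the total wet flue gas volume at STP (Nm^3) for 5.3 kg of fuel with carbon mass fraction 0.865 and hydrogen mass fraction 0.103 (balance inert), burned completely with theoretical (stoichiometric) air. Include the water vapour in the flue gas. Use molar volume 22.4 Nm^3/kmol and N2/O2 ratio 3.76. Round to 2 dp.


Per kg fuel: CO2 = (C/12 kmol)*22.4 = (0.865/12)*22.4 = 1.61467 Nm^3
Per kg fuel: H2O = (H/2 kmol)*22.4 = (0.103/2)*22.4 = 1.15360 Nm^3
O2 needed per kg fuel = C/12 + H/4 = 0.865/12 + 0.103/4 = 0.09783333 kmol
Per kg fuel: N2 = O2*3.76*22.4 = 0.09783333*3.76*22.4 = 8.23991 Nm^3
Total per kg = 1.61467 + 1.15360 + 8.23991 = 11.00818 Nm^3
Total = 11.00818 * 5.3 = 58.34 Nm^3


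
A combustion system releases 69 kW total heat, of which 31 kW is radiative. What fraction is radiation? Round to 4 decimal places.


f_rad = Q_rad / Q_total
f_rad = 31 / 69 = 0.4493


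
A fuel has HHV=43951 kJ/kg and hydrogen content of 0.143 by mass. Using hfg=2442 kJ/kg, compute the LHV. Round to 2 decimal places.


LHV = HHV - hfg * 9 * H
Water correction = 2442 * 9 * 0.143 = 3142.854 kJ/kg
LHV = 43951 - 3142.854 = 40808.15 kJ/kg


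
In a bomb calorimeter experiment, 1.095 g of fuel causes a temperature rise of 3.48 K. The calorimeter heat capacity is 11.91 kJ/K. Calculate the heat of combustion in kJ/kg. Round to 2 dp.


Hc = C_cal * delta_T / m_fuel
Q_released = 11.91 * 3.48 = 41.4468 kJ
m_fuel = 1.095 g = 1.095/1000 kg = 0.001095 kg
Hc = 41.4468 / 0.001095 = 37850.96 kJ/kg


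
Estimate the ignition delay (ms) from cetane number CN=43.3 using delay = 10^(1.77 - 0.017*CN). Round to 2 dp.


delay = 10^(1.77 - 0.017*CN)
Exponent = 1.77 - 0.017*43.3 = 1.0339
delay = 10^1.0339 = 10.81 ms


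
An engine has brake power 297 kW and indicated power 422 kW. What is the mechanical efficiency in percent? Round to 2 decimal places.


eta_mech = (BP / IP) * 100
Ratio = 297 / 422 = 0.7038
eta_mech = 0.7038 * 100 = 70.38%


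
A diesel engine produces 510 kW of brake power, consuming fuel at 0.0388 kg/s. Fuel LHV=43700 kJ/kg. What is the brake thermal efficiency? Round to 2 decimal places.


eta_BTE = (BP / (mf * LHV)) * 100
Denominator = 0.0388 * 43700 = 1695.5600 kW
eta_BTE = (510 / 1695.5600) * 100 = 30.08%


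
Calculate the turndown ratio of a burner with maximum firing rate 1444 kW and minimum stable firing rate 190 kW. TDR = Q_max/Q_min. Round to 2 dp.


TDR = Q_max / Q_min
TDR = 1444 / 190 = 7.60


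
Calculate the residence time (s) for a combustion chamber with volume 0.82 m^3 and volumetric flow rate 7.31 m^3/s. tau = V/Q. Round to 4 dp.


tau = V / Q_flow
tau = 0.82 / 7.31 = 0.1122 s


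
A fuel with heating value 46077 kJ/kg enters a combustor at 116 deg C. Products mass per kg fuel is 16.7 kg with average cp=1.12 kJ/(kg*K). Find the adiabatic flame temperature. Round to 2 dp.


T_ad = T_in + Hc / (m_p * cp)
Denominator = 16.7 * 1.12 = 18.7040
Temperature rise = 46077 / 18.7040 = 2463.48 K
T_ad = 116 + 2463.48 = 2579.48 deg C


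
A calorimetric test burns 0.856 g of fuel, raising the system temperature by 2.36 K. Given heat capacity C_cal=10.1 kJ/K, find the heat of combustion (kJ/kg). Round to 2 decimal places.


Hc = C_cal * delta_T / m_fuel
Q_released = 10.1 * 2.36 = 23.8360 kJ
m_fuel = 0.856 g = 0.856/1000 kg = 0.000856 kg
Hc = 23.8360 / 0.000856 = 27845.79 kJ/kg


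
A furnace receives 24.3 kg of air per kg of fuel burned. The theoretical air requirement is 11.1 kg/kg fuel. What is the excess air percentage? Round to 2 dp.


Excess air = actual - stoichiometric = 24.3 - 11.1 = 13.20 kg/kg fuel
Excess air % = (excess / stoich) * 100 = (13.20 / 11.1) * 100 = 118.92%


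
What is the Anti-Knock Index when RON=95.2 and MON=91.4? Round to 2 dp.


AKI = (RON + MON) / 2
AKI = (95.2 + 91.4) / 2
AKI = 186.6 / 2 = 93.30


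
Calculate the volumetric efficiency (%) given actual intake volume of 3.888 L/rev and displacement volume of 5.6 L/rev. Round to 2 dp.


eta_v = (V_actual / V_disp) * 100
Ratio = 3.888 / 5.6 = 0.6943
eta_v = 0.6943 * 100 = 69.43%


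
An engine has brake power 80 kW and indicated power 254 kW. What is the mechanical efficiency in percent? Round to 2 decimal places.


eta_mech = (BP / IP) * 100
Ratio = 80 / 254 = 0.3150
eta_mech = 0.3150 * 100 = 31.50%


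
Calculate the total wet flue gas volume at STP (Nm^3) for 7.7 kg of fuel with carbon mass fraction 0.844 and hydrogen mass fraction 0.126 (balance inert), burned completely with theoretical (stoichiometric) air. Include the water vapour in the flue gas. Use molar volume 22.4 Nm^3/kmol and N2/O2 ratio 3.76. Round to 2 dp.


Per kg fuel: CO2 = (C/12 kmol)*22.4 = (0.844/12)*22.4 = 1.57547 Nm^3
Per kg fuel: H2O = (H/2 kmol)*22.4 = (0.126/2)*22.4 = 1.41120 Nm^3
O2 needed per kg fuel = C/12 + H/4 = 0.844/12 + 0.126/4 = 0.10183333 kmol
Per kg fuel: N2 = O2*3.76*22.4 = 0.10183333*3.76*22.4 = 8.57681 Nm^3
Total per kg = 1.57547 + 1.41120 + 8.57681 = 11.56348 Nm^3
Total = 11.56348 * 7.7 = 89.04 Nm^3


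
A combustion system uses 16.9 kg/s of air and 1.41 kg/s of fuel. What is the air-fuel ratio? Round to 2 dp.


AFR = m_air / m_fuel
AFR = 16.9 / 1.41 = 11.99


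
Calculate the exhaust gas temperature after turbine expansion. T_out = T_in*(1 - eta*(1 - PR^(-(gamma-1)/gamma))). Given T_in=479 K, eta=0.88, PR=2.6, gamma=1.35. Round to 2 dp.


T_out = T_in * (1 - eta * (1 - PR^(-(gamma-1)/gamma)))
Exponent = -(1.35-1)/1.35 = -0.25925926
PR^exp = 2.6^(-0.25925926) = 0.78057442
Factor = 1 - 0.88*(1 - 0.78057442) = 0.80690549
T_out = 479 * 0.80690549 = 386.51 K


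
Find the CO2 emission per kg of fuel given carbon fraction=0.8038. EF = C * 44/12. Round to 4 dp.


EF = C_frac * (M_CO2 / M_C)
EF = 0.8038 * (44/12)
EF = 0.8038 * 3.666667 = 2.9473 kg_CO2/kg_fuel


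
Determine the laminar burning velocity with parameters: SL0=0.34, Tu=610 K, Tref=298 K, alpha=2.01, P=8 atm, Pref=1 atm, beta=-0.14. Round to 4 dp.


SL = SL0 * (Tu/Tref)^alpha * (P/Pref)^beta
T ratio = 610/298 = 2.04697987
(T ratio)^alpha = 2.04697987^2.01 = 4.220251
(P/Pref)^beta = 8^(-0.14) = 0.747425
SL = 0.34 * 4.220251 * 0.747425 = 1.0725 m/s


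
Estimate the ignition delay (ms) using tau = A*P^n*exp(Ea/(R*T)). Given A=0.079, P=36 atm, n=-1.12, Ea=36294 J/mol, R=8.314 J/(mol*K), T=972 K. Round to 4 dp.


tau = A * P^n * exp(Ea/(R*T))
P^n = 36^(-1.12) = 0.01806929
Ea/(R*T) = 36294/(8.314*972) = 4.491160
exp(Ea/(R*T)) = 89.224907
tau = 0.079 * 0.01806929 * 89.224907 = 0.1274 ms


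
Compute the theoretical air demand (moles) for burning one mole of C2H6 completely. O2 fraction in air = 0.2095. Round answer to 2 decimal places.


Balanced combustion: C2H6 + 3.5 O2 -> 2 CO2 + 3 H2O
O2 needed = C + H/4 = 2 + 6/4 = 3.50 moles
Air moles = O2 / 0.2095 = 3.50 / 0.2095 = 16.71 moles air


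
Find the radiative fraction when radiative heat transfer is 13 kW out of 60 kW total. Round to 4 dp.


f_rad = Q_rad / Q_total
f_rad = 13 / 60 = 0.2167


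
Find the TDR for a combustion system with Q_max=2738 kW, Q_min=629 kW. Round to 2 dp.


TDR = Q_max / Q_min
TDR = 2738 / 629 = 4.35


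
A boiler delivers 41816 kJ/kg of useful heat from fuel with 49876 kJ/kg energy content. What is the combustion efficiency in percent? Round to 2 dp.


Efficiency = (Q_useful / Q_fuel) * 100
Efficiency = (41816 / 49876) * 100
Efficiency = 0.8384 * 100 = 83.84%


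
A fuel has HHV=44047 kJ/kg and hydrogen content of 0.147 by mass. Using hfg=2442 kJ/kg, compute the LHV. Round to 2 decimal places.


LHV = HHV - hfg * 9 * H
Water correction = 2442 * 9 * 0.147 = 3230.766 kJ/kg
LHV = 44047 - 3230.766 = 40816.23 kJ/kg


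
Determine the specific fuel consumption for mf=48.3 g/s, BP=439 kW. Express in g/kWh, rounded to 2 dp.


SFC = (mf / BP) * 3600
Rate = 48.3 / 439 = 0.110023 g/(s*kW)
SFC = 0.110023 * 3600 = 396.08 g/kWh


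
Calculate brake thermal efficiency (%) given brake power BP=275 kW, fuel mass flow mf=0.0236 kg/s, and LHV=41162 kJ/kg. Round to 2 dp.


eta_BTE = (BP / (mf * LHV)) * 100
Denominator = 0.0236 * 41162 = 971.4232 kW
eta_BTE = (275 / 971.4232) * 100 = 28.31%


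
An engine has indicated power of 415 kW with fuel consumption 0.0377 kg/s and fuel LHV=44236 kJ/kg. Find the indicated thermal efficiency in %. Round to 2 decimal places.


eta_ith = (IP / (mf * LHV)) * 100
Denominator = 0.0377 * 44236 = 1667.6972 kW
eta_ith = (415 / 1667.6972) * 100 = 24.88%


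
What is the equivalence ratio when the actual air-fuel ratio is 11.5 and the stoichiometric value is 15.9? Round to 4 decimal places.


phi = AFR_stoich / AFR_actual
phi = 15.9 / 11.5 = 1.3826


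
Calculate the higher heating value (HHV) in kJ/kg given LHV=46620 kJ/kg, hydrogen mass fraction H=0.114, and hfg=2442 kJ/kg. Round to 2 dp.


HHV = LHV + hfg * 9 * H
Water addition = 2442 * 9 * 0.114 = 2505.492 kJ/kg
HHV = 46620 + 2505.492 = 49125.49 kJ/kg


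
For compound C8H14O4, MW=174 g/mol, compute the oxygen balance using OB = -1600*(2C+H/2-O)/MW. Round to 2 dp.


OB = -1600 * (2C + H/2 - O) / MW
Inner = 2*8 + 14/2 - 4 = 19.00
OB = -1600 * 19.00 / 174 = -174.71%


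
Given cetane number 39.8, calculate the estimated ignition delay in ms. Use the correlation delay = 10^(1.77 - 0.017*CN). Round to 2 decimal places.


delay = 10^(1.77 - 0.017*CN)
Exponent = 1.77 - 0.017*39.8 = 1.0934
delay = 10^1.0934 = 12.40 ms


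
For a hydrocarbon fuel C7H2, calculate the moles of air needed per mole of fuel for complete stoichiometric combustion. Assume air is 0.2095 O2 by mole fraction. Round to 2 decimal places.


Balanced combustion: C7H2 + 7.5 O2 -> 7 CO2 + 1 H2O
O2 needed = C + H/4 = 7 + 2/4 = 7.50 moles
Air moles = O2 / 0.2095 = 7.50 / 0.2095 = 35.80 moles air


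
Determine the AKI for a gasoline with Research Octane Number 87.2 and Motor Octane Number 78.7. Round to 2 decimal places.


AKI = (RON + MON) / 2
AKI = (87.2 + 78.7) / 2
AKI = 165.9 / 2 = 82.95


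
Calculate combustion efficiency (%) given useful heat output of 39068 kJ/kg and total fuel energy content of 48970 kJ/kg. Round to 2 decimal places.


Efficiency = (Q_useful / Q_fuel) * 100
Efficiency = (39068 / 48970) * 100
Efficiency = 0.7978 * 100 = 79.78%


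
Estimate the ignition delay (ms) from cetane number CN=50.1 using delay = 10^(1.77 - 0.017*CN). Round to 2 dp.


delay = 10^(1.77 - 0.017*CN)
Exponent = 1.77 - 0.017*50.1 = 0.9183
delay = 10^0.9183 = 8.29 ms


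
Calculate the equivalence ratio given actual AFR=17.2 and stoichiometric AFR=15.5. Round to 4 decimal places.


phi = AFR_stoich / AFR_actual
phi = 15.5 / 17.2 = 0.9012


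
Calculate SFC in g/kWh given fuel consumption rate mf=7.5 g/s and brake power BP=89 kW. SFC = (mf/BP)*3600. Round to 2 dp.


SFC = (mf / BP) * 3600
Rate = 7.5 / 89 = 0.084270 g/(s*kW)
SFC = 0.084270 * 3600 = 303.37 g/kWh


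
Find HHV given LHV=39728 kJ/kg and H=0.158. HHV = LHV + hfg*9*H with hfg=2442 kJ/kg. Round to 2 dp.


HHV = LHV + hfg * 9 * H
Water addition = 2442 * 9 * 0.158 = 3472.524 kJ/kg
HHV = 39728 + 3472.524 = 43200.52 kJ/kg


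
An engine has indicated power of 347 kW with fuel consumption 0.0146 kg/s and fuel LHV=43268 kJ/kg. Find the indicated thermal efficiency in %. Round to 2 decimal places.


eta_ith = (IP / (mf * LHV)) * 100
Denominator = 0.0146 * 43268 = 631.7128 kW
eta_ith = (347 / 631.7128) * 100 = 54.93%


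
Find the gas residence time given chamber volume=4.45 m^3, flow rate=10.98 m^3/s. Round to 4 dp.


tau = V / Q_flow
tau = 4.45 / 10.98 = 0.4053 s


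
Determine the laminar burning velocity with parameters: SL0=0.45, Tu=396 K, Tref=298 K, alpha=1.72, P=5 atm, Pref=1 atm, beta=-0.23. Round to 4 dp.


SL = SL0 * (Tu/Tref)^alpha * (P/Pref)^beta
T ratio = 396/298 = 1.32885906
(T ratio)^alpha = 1.32885906^1.72 = 1.630736
(P/Pref)^beta = 5^(-0.23) = 0.690616
SL = 0.45 * 1.630736 * 0.690616 = 0.5068 m/s


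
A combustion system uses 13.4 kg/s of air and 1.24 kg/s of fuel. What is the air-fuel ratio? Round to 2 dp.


AFR = m_air / m_fuel
AFR = 13.4 / 1.24 = 10.81


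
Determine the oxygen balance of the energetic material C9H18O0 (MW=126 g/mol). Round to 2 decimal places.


OB = -1600 * (2C + H/2 - O) / MW
Inner = 2*9 + 18/2 - 0 = 27.00
OB = -1600 * 27.00 / 126 = -342.86%


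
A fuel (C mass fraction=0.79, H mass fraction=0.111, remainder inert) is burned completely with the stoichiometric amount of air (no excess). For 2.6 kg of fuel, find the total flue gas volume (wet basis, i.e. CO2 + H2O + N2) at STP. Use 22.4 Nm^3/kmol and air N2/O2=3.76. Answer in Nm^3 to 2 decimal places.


Per kg fuel: CO2 = (C/12 kmol)*22.4 = (0.79/12)*22.4 = 1.47467 Nm^3
Per kg fuel: H2O = (H/2 kmol)*22.4 = (0.111/2)*22.4 = 1.24320 Nm^3
O2 needed per kg fuel = C/12 + H/4 = 0.79/12 + 0.111/4 = 0.09358333 kmol
Per kg fuel: N2 = O2*3.76*22.4 = 0.09358333*3.76*22.4 = 7.88196 Nm^3
Total per kg = 1.47467 + 1.24320 + 7.88196 = 10.59983 Nm^3
Total = 10.59983 * 2.6 = 27.56 Nm^3


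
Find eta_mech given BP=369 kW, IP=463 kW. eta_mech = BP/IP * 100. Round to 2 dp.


eta_mech = (BP / IP) * 100
Ratio = 369 / 463 = 0.7970
eta_mech = 0.7970 * 100 = 79.70%


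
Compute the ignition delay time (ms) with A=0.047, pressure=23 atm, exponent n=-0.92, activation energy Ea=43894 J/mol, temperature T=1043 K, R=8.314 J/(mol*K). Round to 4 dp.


tau = A * P^n * exp(Ea/(R*T))
P^n = 23^(-0.92) = 0.05587408
Ea/(R*T) = 43894/(8.314*1043) = 5.061868
exp(Ea/(R*T)) = 157.885198
tau = 0.047 * 0.05587408 * 157.885198 = 0.4146 ms


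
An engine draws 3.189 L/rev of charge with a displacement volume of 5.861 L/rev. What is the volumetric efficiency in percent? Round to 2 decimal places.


eta_v = (V_actual / V_disp) * 100
Ratio = 3.189 / 5.861 = 0.5441
eta_v = 0.5441 * 100 = 54.41%


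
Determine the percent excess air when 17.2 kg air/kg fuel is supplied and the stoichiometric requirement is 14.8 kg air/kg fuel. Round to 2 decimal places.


Excess air = actual - stoichiometric = 17.2 - 14.8 = 2.40 kg/kg fuel
Excess air % = (excess / stoich) * 100 = (2.40 / 14.8) * 100 = 16.22%


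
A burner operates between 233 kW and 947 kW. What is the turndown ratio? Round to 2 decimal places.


TDR = Q_max / Q_min
TDR = 947 / 233 = 4.06


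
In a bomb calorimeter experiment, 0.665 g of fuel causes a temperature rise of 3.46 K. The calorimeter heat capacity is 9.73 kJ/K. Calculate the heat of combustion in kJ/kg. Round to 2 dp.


Hc = C_cal * delta_T / m_fuel
Q_released = 9.73 * 3.46 = 33.6658 kJ
m_fuel = 0.665 g = 0.665/1000 kg = 0.000665 kg
Hc = 33.6658 / 0.000665 = 50625.26 kJ/kg


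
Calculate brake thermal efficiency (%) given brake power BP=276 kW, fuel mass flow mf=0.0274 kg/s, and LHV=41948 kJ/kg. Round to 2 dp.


eta_BTE = (BP / (mf * LHV)) * 100
Denominator = 0.0274 * 41948 = 1149.3752 kW
eta_BTE = (276 / 1149.3752) * 100 = 24.01%


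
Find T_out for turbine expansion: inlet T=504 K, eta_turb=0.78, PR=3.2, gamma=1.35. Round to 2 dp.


T_out = T_in * (1 - eta * (1 - PR^(-(gamma-1)/gamma)))
Exponent = -(1.35-1)/1.35 = -0.25925926
PR^exp = 3.2^(-0.25925926) = 0.73966521
Factor = 1 - 0.78*(1 - 0.73966521) = 0.79693886
T_out = 504 * 0.79693886 = 401.66 K


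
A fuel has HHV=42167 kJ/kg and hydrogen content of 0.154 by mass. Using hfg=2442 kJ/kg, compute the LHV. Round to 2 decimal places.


LHV = HHV - hfg * 9 * H
Water correction = 2442 * 9 * 0.154 = 3384.612 kJ/kg
LHV = 42167 - 3384.612 = 38782.39 kJ/kg


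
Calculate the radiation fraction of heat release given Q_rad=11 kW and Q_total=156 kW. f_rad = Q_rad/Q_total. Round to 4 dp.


f_rad = Q_rad / Q_total
f_rad = 11 / 156 = 0.0705


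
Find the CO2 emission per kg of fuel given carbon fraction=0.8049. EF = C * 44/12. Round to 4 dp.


EF = C_frac * (M_CO2 / M_C)
EF = 0.8049 * (44/12)
EF = 0.8049 * 3.666667 = 2.9513 kg_CO2/kg_fuel


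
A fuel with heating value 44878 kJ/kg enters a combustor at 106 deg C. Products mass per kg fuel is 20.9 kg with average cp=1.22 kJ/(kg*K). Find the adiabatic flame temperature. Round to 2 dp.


T_ad = T_in + Hc / (m_p * cp)
Denominator = 20.9 * 1.22 = 25.4980
Temperature rise = 44878 / 25.4980 = 1760.06 K
T_ad = 106 + 1760.06 = 1866.06 deg C


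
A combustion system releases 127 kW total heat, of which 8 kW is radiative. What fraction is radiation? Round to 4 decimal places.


f_rad = Q_rad / Q_total
f_rad = 8 / 127 = 0.0630


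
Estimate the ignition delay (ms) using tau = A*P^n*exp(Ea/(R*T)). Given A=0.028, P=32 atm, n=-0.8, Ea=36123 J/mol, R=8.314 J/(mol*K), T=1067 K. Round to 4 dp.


tau = A * P^n * exp(Ea/(R*T))
P^n = 32^(-0.8) = 0.06250000
Ea/(R*T) = 36123/(8.314*1067) = 4.072015
exp(Ea/(R*T)) = 58.675075
tau = 0.028 * 0.06250000 * 58.675075 = 0.1027 ms


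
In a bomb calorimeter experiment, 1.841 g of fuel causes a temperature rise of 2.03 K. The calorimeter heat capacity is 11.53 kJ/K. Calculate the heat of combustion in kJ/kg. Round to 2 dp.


Hc = C_cal * delta_T / m_fuel
Q_released = 11.53 * 2.03 = 23.4059 kJ
m_fuel = 1.841 g = 1.841/1000 kg = 0.001841 kg
Hc = 23.4059 / 0.001841 = 12713.69 kJ/kg


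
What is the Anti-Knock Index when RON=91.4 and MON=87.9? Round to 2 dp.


AKI = (RON + MON) / 2
AKI = (91.4 + 87.9) / 2
AKI = 179.3 / 2 = 89.65


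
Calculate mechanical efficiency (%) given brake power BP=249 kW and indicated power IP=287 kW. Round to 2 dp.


eta_mech = (BP / IP) * 100
Ratio = 249 / 287 = 0.8676
eta_mech = 0.8676 * 100 = 86.76%


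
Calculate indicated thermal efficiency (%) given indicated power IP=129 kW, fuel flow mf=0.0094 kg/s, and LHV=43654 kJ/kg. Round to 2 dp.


eta_ith = (IP / (mf * LHV)) * 100
Denominator = 0.0094 * 43654 = 410.3476 kW
eta_ith = (129 / 410.3476) * 100 = 31.44%


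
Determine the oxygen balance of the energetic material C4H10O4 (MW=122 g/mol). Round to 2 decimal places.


OB = -1600 * (2C + H/2 - O) / MW
Inner = 2*4 + 10/2 - 4 = 9.00
OB = -1600 * 9.00 / 122 = -118.03%


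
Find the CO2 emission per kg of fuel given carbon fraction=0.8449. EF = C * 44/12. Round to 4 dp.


EF = C_frac * (M_CO2 / M_C)
EF = 0.8449 * (44/12)
EF = 0.8449 * 3.666667 = 3.0980 kg_CO2/kg_fuel


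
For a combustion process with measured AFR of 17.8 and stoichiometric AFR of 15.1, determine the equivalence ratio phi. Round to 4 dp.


phi = AFR_stoich / AFR_actual
phi = 15.1 / 17.8 = 0.8483


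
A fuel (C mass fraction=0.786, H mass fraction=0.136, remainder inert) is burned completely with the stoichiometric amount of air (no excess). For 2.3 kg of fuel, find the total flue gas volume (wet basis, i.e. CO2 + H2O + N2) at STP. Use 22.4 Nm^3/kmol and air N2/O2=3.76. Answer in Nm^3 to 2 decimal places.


Per kg fuel: CO2 = (C/12 kmol)*22.4 = (0.786/12)*22.4 = 1.46720 Nm^3
Per kg fuel: H2O = (H/2 kmol)*22.4 = (0.136/2)*22.4 = 1.52320 Nm^3
O2 needed per kg fuel = C/12 + H/4 = 0.786/12 + 0.136/4 = 0.09950000 kmol
Per kg fuel: N2 = O2*3.76*22.4 = 0.09950000*3.76*22.4 = 8.38029 Nm^3
Total per kg = 1.46720 + 1.52320 + 8.38029 = 11.37069 Nm^3
Total = 11.37069 * 2.3 = 26.15 Nm^3


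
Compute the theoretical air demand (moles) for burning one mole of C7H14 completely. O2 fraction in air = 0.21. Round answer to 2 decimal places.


Balanced combustion: C7H14 + 10.5 O2 -> 7 CO2 + 7 H2O
O2 needed = C + H/4 = 7 + 14/4 = 10.50 moles
Air moles = O2 / 0.21 = 10.50 / 0.21 = 50.00 moles air


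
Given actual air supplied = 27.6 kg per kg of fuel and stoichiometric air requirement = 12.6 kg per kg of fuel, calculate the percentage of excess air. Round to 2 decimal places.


Excess air = actual - stoichiometric = 27.6 - 12.6 = 15.00 kg/kg fuel
Excess air % = (excess / stoich) * 100 = (15.00 / 12.6) * 100 = 119.05%


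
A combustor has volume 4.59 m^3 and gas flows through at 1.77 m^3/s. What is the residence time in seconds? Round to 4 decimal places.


tau = V / Q_flow
tau = 4.59 / 1.77 = 2.5932 s


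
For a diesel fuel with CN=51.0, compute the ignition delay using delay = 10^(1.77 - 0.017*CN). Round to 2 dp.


delay = 10^(1.77 - 0.017*CN)
Exponent = 1.77 - 0.017*51.0 = 0.9030
delay = 10^0.9030 = 8.00 ms


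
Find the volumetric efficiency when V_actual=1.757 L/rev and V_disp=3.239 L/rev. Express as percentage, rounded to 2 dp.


eta_v = (V_actual / V_disp) * 100
Ratio = 1.757 / 3.239 = 0.5425
eta_v = 0.5425 * 100 = 54.25%


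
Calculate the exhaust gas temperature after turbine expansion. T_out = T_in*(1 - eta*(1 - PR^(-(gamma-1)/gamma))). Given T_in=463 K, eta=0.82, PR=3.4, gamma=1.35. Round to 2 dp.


T_out = T_in * (1 - eta * (1 - PR^(-(gamma-1)/gamma)))
Exponent = -(1.35-1)/1.35 = -0.25925926
PR^exp = 3.4^(-0.25925926) = 0.72813041
Factor = 1 - 0.82*(1 - 0.72813041) = 0.77706694
T_out = 463 * 0.77706694 = 359.78 K


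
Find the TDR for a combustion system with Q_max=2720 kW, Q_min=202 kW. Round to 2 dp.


TDR = Q_max / Q_min
TDR = 2720 / 202 = 13.47


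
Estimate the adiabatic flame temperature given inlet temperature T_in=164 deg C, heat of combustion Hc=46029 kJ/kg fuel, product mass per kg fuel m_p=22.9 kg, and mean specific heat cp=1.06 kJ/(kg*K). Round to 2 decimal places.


T_ad = T_in + Hc / (m_p * cp)
Denominator = 22.9 * 1.06 = 24.2740
Temperature rise = 46029 / 24.2740 = 1896.23 K
T_ad = 164 + 1896.23 = 2060.23 deg C


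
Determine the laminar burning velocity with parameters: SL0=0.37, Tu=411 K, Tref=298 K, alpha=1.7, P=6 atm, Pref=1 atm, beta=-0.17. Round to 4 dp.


SL = SL0 * (Tu/Tref)^alpha * (P/Pref)^beta
T ratio = 411/298 = 1.37919463
(T ratio)^alpha = 1.37919463^1.7 = 1.727283
(P/Pref)^beta = 6^(-0.17) = 0.737419
SL = 0.37 * 1.727283 * 0.737419 = 0.4713 m/s


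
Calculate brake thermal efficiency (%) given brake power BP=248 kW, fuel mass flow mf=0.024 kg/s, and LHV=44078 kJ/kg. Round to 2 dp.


eta_BTE = (BP / (mf * LHV)) * 100
Denominator = 0.024 * 44078 = 1057.8720 kW
eta_BTE = (248 / 1057.8720) * 100 = 23.44%


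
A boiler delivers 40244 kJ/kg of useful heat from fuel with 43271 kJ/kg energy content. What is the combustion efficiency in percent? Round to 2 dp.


Efficiency = (Q_useful / Q_fuel) * 100
Efficiency = (40244 / 43271) * 100
Efficiency = 0.9300 * 100 = 93.00%


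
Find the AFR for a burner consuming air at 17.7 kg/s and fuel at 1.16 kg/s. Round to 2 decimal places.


AFR = m_air / m_fuel
AFR = 17.7 / 1.16 = 15.26


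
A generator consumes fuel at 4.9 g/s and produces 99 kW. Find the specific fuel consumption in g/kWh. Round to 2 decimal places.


SFC = (mf / BP) * 3600
Rate = 4.9 / 99 = 0.049495 g/(s*kW)
SFC = 0.049495 * 3600 = 178.18 g/kWh


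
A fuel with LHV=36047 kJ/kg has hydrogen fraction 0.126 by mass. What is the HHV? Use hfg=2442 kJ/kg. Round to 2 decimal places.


HHV = LHV + hfg * 9 * H
Water addition = 2442 * 9 * 0.126 = 2769.228 kJ/kg
HHV = 36047 + 2769.228 = 38816.23 kJ/kg


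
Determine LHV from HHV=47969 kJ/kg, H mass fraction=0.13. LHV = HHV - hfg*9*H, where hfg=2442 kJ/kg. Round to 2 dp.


LHV = HHV - hfg * 9 * H
Water correction = 2442 * 9 * 0.13 = 2857.140 kJ/kg
LHV = 47969 - 2857.140 = 45111.86 kJ/kg


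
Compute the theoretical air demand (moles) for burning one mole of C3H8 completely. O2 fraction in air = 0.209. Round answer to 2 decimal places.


Balanced combustion: C3H8 + 5 O2 -> 3 CO2 + 4 H2O
O2 needed = C + H/4 = 3 + 8/4 = 5.00 moles
Air moles = O2 / 0.209 = 5.00 / 0.209 = 23.92 moles air


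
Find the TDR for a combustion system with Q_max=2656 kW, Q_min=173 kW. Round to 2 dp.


TDR = Q_max / Q_min
TDR = 2656 / 173 = 15.35


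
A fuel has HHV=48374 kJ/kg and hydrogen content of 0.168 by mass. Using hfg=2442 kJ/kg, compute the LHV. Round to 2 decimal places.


LHV = HHV - hfg * 9 * H
Water correction = 2442 * 9 * 0.168 = 3692.304 kJ/kg
LHV = 48374 - 3692.304 = 44681.70 kJ/kg


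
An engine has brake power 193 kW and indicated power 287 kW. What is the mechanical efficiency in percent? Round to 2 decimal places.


eta_mech = (BP / IP) * 100
Ratio = 193 / 287 = 0.6725
eta_mech = 0.6725 * 100 = 67.25%


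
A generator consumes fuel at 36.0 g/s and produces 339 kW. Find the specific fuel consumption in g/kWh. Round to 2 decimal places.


SFC = (mf / BP) * 3600
Rate = 36.0 / 339 = 0.106195 g/(s*kW)
SFC = 0.106195 * 3600 = 382.30 g/kWh


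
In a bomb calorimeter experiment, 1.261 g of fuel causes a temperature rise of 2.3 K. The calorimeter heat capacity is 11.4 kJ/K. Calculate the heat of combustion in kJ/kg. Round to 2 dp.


Hc = C_cal * delta_T / m_fuel
Q_released = 11.4 * 2.3 = 26.2200 kJ
m_fuel = 1.261 g = 1.261/1000 kg = 0.001261 kg
Hc = 26.2200 / 0.001261 = 20793.02 kJ/kg


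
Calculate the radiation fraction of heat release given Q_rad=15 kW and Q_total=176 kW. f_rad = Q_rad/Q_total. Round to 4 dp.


f_rad = Q_rad / Q_total
f_rad = 15 / 176 = 0.0852


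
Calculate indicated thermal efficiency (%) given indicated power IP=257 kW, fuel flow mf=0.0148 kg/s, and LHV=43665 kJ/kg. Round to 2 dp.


eta_ith = (IP / (mf * LHV)) * 100
Denominator = 0.0148 * 43665 = 646.2420 kW
eta_ith = (257 / 646.2420) * 100 = 39.77%


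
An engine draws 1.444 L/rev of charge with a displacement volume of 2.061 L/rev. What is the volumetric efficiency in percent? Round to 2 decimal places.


eta_v = (V_actual / V_disp) * 100
Ratio = 1.444 / 2.061 = 0.7006
eta_v = 0.7006 * 100 = 70.06%


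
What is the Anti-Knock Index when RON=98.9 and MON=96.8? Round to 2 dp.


AKI = (RON + MON) / 2
AKI = (98.9 + 96.8) / 2
AKI = 195.7 / 2 = 97.85


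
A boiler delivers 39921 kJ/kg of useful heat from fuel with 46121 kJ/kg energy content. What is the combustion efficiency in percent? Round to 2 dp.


Efficiency = (Q_useful / Q_fuel) * 100
Efficiency = (39921 / 46121) * 100
Efficiency = 0.8656 * 100 = 86.56%


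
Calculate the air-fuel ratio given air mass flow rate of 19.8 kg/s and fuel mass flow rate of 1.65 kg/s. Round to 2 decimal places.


AFR = m_air / m_fuel
AFR = 19.8 / 1.65 = 12.00


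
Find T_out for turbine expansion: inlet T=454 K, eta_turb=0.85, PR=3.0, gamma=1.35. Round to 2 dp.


T_out = T_in * (1 - eta * (1 - PR^(-(gamma-1)/gamma)))
Exponent = -(1.35-1)/1.35 = -0.25925926
PR^exp = 3.0^(-0.25925926) = 0.75214556
Factor = 1 - 0.85*(1 - 0.75214556) = 0.78932373
T_out = 454 * 0.78932373 = 358.35 K


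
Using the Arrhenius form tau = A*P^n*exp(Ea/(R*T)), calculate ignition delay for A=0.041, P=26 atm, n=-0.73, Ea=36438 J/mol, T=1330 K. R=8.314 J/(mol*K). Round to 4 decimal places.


tau = A * P^n * exp(Ea/(R*T))
P^n = 26^(-0.73) = 0.09269781
Ea/(R*T) = 36438/(8.314*1330) = 3.295284
exp(Ea/(R*T)) = 26.985081
tau = 0.041 * 0.09269781 * 26.985081 = 0.1026 ms


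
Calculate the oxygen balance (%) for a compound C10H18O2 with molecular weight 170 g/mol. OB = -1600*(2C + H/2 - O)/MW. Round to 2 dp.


OB = -1600 * (2C + H/2 - O) / MW
Inner = 2*10 + 18/2 - 2 = 27.00
OB = -1600 * 27.00 / 170 = -254.12%


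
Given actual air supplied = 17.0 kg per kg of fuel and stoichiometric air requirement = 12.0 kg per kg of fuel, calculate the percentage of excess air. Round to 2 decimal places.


Excess air = actual - stoichiometric = 17.0 - 12.0 = 5.00 kg/kg fuel
Excess air % = (excess / stoich) * 100 = (5.00 / 12.0) * 100 = 41.67%


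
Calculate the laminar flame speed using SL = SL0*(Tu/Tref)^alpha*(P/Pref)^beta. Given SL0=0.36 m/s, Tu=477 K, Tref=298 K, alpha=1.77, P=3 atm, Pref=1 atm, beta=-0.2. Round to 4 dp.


SL = SL0 * (Tu/Tref)^alpha * (P/Pref)^beta
T ratio = 477/298 = 1.60067114
(T ratio)^alpha = 1.60067114^1.77 = 2.299401
(P/Pref)^beta = 3^(-0.2) = 0.802742
SL = 0.36 * 2.299401 * 0.802742 = 0.6645 m/s


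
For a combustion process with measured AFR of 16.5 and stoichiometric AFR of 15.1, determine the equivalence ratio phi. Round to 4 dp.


phi = AFR_stoich / AFR_actual
phi = 15.1 / 16.5 = 0.9152


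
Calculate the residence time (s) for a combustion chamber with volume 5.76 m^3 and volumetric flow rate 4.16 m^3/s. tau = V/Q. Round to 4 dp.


tau = V / Q_flow
tau = 5.76 / 4.16 = 1.3846 s


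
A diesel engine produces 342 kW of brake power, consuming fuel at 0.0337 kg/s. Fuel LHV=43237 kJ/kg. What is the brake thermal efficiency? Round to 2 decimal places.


eta_BTE = (BP / (mf * LHV)) * 100
Denominator = 0.0337 * 43237 = 1457.0869 kW
eta_BTE = (342 / 1457.0869) * 100 = 23.47%


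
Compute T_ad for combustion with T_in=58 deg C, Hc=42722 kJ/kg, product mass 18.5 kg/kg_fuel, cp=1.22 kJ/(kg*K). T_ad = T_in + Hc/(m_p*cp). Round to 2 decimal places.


T_ad = T_in + Hc / (m_p * cp)
Denominator = 18.5 * 1.22 = 22.5700
Temperature rise = 42722 / 22.5700 = 1892.87 K
T_ad = 58 + 1892.87 = 1950.87 deg C


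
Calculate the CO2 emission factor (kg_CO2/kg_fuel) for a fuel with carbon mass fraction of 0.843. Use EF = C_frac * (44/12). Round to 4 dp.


EF = C_frac * (M_CO2 / M_C)
EF = 0.843 * (44/12)
EF = 0.843 * 3.666667 = 3.0910 kg_CO2/kg_fuel


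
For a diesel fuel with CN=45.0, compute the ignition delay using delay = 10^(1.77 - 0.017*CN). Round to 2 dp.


delay = 10^(1.77 - 0.017*CN)
Exponent = 1.77 - 0.017*45.0 = 1.0050
delay = 10^1.0050 = 10.12 ms


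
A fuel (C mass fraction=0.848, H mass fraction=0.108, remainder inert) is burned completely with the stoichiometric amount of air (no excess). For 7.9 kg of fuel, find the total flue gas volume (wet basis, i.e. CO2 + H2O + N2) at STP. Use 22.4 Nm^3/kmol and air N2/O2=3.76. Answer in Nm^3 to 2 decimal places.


Per kg fuel: CO2 = (C/12 kmol)*22.4 = (0.848/12)*22.4 = 1.58293 Nm^3
Per kg fuel: H2O = (H/2 kmol)*22.4 = (0.108/2)*22.4 = 1.20960 Nm^3
O2 needed per kg fuel = C/12 + H/4 = 0.848/12 + 0.108/4 = 0.09766667 kmol
Per kg fuel: N2 = O2*3.76*22.4 = 0.09766667*3.76*22.4 = 8.22588 Nm^3
Total per kg = 1.58293 + 1.20960 + 8.22588 = 11.01841 Nm^3
Total = 11.01841 * 7.9 = 87.05 Nm^3


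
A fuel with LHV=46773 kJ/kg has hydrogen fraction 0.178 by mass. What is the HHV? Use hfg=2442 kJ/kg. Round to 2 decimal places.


HHV = LHV + hfg * 9 * H
Water addition = 2442 * 9 * 0.178 = 3912.084 kJ/kg
HHV = 46773 + 3912.084 = 50685.08 kJ/kg


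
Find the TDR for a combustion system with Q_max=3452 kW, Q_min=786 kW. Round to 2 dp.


TDR = Q_max / Q_min
TDR = 3452 / 786 = 4.39


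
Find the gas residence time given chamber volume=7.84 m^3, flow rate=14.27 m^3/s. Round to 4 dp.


tau = V / Q_flow
tau = 7.84 / 14.27 = 0.5494 s


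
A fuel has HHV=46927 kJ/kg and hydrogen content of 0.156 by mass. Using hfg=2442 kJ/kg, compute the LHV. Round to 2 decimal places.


LHV = HHV - hfg * 9 * H
Water correction = 2442 * 9 * 0.156 = 3428.568 kJ/kg
LHV = 46927 - 3428.568 = 43498.43 kJ/kg


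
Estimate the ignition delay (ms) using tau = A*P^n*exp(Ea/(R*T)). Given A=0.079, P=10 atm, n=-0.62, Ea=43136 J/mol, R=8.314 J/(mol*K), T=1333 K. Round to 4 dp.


tau = A * P^n * exp(Ea/(R*T))
P^n = 10^(-0.62) = 0.23988329
Ea/(R*T) = 43136/(8.314*1333) = 3.892241
exp(Ea/(R*T)) = 49.020609
tau = 0.079 * 0.23988329 * 49.020609 = 0.9290 ms


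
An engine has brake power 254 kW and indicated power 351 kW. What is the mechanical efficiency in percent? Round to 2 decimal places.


eta_mech = (BP / IP) * 100
Ratio = 254 / 351 = 0.7236
eta_mech = 0.7236 * 100 = 72.36%


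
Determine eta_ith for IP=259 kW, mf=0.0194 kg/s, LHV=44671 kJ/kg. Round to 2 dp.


eta_ith = (IP / (mf * LHV)) * 100
Denominator = 0.0194 * 44671 = 866.6174 kW
eta_ith = (259 / 866.6174) * 100 = 29.89%


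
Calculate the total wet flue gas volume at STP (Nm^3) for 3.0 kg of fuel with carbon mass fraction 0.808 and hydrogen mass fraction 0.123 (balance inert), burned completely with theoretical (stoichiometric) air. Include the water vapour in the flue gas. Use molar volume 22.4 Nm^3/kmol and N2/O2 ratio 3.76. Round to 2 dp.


Per kg fuel: CO2 = (C/12 kmol)*22.4 = (0.808/12)*22.4 = 1.50827 Nm^3
Per kg fuel: H2O = (H/2 kmol)*22.4 = (0.123/2)*22.4 = 1.37760 Nm^3
O2 needed per kg fuel = C/12 + H/4 = 0.808/12 + 0.123/4 = 0.09808333 kmol
Per kg fuel: N2 = O2*3.76*22.4 = 0.09808333*3.76*22.4 = 8.26097 Nm^3
Total per kg = 1.50827 + 1.37760 + 8.26097 = 11.14684 Nm^3
Total = 11.14684 * 3.0 = 33.44 Nm^3
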